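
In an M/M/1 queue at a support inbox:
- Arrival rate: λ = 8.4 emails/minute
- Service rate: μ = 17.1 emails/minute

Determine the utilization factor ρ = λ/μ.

Server utilization: ρ = λ/μ
ρ = 8.4/17.1 = 0.4912
The server is busy 49.12% of the time.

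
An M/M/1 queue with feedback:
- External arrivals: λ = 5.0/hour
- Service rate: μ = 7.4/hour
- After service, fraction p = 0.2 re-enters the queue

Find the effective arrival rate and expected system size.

Effective arrival rate: λ_eff = λ/(1-p) = 5.0/(1-0.2) = 5.0/0.80 = 6.2500
ρ = λ_eff/μ = 6.2500/7.4 = 0.844595
L = ρ/(1-ρ) = 0.844595/(1-0.844595) = 5.4348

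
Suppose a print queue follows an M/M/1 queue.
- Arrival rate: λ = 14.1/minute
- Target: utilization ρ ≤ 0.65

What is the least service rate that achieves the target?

ρ = λ/μ, so μ = λ/ρ
μ ≥ 14.1/0.65 = 21.6923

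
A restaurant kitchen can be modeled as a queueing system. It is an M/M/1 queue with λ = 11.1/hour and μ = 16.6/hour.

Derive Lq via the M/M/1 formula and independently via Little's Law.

Method 1 (direct): Lq = λ²/(μ(μ-λ)) = 123.21/(16.6 × 5.50) = 1.3495

Method 2 (Little's Law):
W = 1/(μ-λ) = 1/5.50 = 0.18182
Wq = W - 1/μ = 0.18182 - 0.060241 = 0.12158
Lq = λWq = 11.1 × 0.12158 = 1.3495 ✔ (matches Method 1)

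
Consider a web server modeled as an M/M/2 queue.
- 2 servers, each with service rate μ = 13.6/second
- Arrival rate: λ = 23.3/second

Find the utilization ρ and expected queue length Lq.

Traffic intensity: ρ = λ/(cμ) = 23.3/(2×13.6) = 0.8566
Since ρ = 0.8566 < 1, system is stable.
Offered load a = λ/μ = cρ = 23.3/13.6 = 1.7132
P₀ = [ Σₙ₌₀^1 aⁿ/n! + a^2/(2!(1-ρ)) ]⁻¹
Σ = a^0/0! + a^1/1! = 1.0000 + 1.7132 = 2.7132
a^2/(2!(1-ρ)) = 2.93518/(2 × 0.143382) = 10.2355
P₀ = 1/(2.7132 + 10.2355) = 0.07723
Lq = P₀·a^2·ρ / (2!(1-ρ)²) = 0.0772277 × 2.93518 × 0.856618 / (2 × 0.0205585) = 4.7225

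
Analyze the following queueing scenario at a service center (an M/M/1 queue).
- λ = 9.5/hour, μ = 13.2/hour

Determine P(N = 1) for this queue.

ρ = λ/μ = 9.5/13.2 = 0.7197
P(n) = (1-ρ)ρⁿ
P(1) = (1-0.7197) × 0.7197^1
P(1) = 0.2803 × 0.7197
P(1) = 0.2017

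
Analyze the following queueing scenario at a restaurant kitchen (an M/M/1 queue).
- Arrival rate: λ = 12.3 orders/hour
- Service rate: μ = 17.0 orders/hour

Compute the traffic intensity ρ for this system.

Server utilization: ρ = λ/μ
ρ = 12.3/17.0 = 0.7235
The server is busy 72.35% of the time.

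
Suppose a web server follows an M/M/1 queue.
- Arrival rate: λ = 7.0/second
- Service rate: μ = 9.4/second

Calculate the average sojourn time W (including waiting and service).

First, compute utilization: ρ = λ/μ = 7.0/9.4 = 0.7447
For M/M/1: W = 1/(μ-λ)
W = 1/(9.4-7.0) = 1/2.40
W = 0.4167 seconds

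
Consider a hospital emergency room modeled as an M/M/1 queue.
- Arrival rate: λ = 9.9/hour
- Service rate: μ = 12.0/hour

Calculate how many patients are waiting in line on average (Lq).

ρ = λ/μ = 9.9/12.0 = 0.8250
For M/M/1: Lq = λ²/(μ(μ-λ))
Lq = 98.01/(12.0 × 2.10)
Lq = 3.8893 patients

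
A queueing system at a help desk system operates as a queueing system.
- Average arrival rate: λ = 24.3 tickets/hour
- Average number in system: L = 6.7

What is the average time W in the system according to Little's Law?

Little's Law: L = λW, so W = L/λ
W = 6.7/24.3 = 0.2757 hours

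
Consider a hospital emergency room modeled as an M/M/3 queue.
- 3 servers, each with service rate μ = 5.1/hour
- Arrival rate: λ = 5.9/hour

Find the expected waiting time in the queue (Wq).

Traffic intensity: ρ = λ/(cμ) = 5.9/(3×5.1) = 0.3856
Since ρ = 0.3856 < 1, system is stable.
Offered load a = λ/μ = cρ = 5.9/5.1 = 1.1569
P₀ = [ Σₙ₌₀^2 aⁿ/n! + a^3/(3!(1-ρ)) ]⁻¹
Σ = a^0/0! + a^1/1! + a^2/2! = 1.00000 + 1.15686 + 0.669166 = 2.8260
a^3/(3!(1-ρ)) = 1.5483/(6 × 0.6144) = 0.4200
P₀ = 1/(2.8260 + 0.4200) = 0.3081
Lq = P₀·a^3·ρ / (3!(1-ρ)²) = 0.3081 × 1.5483 × 0.3856 / (6 × 0.3775) = 0.08121
Wq = Lq/λ = 0.081214/5.9 = 0.01377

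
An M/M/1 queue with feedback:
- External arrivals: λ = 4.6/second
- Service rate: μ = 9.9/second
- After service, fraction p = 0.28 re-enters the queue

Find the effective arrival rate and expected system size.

Effective arrival rate: λ_eff = λ/(1-p) = 4.6/(1-0.28) = 4.6/0.72 = 6.3889
ρ = λ_eff/μ = 6.3889/9.9 = 0.64534
L = ρ/(1-ρ) = 0.64534/(1-0.64534) = 1.8196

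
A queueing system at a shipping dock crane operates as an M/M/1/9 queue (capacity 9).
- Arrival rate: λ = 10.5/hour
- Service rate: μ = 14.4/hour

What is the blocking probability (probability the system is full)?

ρ = λ/μ = 10.5/14.4 = 0.729167
P₀ = (1-ρ)/(1-ρ^(K+1)) = (1-0.729167)/(1-0.729167^10) = 0.270833/0.957512 = 0.2829
P_K = P₀×ρ^K = 0.2829 × 0.729167^9 = 0.2829 × 0.05827 = 0.01648
Blocking probability = 1.65%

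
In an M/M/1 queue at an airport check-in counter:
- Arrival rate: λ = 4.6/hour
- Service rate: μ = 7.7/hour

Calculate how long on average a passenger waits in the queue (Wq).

First, compute utilization: ρ = λ/μ = 4.6/7.7 = 0.5974
For M/M/1: Wq = λ/(μ(μ-λ))
Wq = 4.6/(7.7 × (7.7-4.6))
Wq = 4.6/(7.7 × 3.10)
Wq = 0.1927 hours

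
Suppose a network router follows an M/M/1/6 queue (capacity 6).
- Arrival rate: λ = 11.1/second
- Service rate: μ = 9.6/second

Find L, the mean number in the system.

ρ = λ/μ = 11.1/9.6 = 1.15625
P₀ = (1-ρ)/(1-ρ^(K+1)) = (1-1.15625)/(1-1.15625^7) = -0.15625/-1.7629 = 0.08863
P_K = P₀×ρ^K = 0.08863 × 1.15625^6 = 0.08863 × 2.3895 = 0.2118
L = ρ[1 - (K+1)ρ^K + Kρ^(K+1)] / [(1-ρ)(1-ρ^(K+1))]
L = 1.15625 × (1 - 7×2.389519 + 6×2.762881) / ((1 - 1.15625) × (1 - 2.762881)) = 3.5708 packets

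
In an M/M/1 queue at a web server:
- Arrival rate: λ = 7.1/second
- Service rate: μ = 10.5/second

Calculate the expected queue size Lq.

ρ = λ/μ = 7.1/10.5 = 0.6762
For M/M/1: Lq = λ²/(μ(μ-λ))
Lq = 50.41/(10.5 × 3.40)
Lq = 1.4120 requests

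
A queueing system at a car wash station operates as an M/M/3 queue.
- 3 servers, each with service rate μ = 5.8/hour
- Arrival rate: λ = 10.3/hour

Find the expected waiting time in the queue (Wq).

Traffic intensity: ρ = λ/(cμ) = 10.3/(3×5.8) = 0.5920
Since ρ = 0.5920 < 1, system is stable.
Offered load a = λ/μ = cρ = 10.3/5.8 = 1.7759
P₀ = [ Σₙ₌₀^2 aⁿ/n! + a^3/(3!(1-ρ)) ]⁻¹
Σ = a^0/0! + a^1/1! + a^2/2! = 1.0000 + 1.7759 + 1.5768 = 4.3527
a^3/(3!(1-ρ)) = 5.6005/(6 × 0.40805) = 2.2875
P₀ = 1/(4.3527 + 2.2875) = 0.1506
Lq = P₀·a^3·ρ / (3!(1-ρ)²) = 0.1506 × 5.6005 × 0.5920 / (6 × 0.1665) = 0.4998
Wq = Lq/λ = 0.4998/10.3 = 0.04852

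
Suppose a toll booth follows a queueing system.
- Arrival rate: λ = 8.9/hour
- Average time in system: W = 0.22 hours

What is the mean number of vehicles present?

Little's Law: L = λW
L = 8.9 × 0.22 = 1.9580 vehicles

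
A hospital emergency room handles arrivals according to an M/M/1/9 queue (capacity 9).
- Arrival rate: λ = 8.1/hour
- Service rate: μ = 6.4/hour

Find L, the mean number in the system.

ρ = λ/μ = 8.1/6.4 = 1.265625
P₀ = (1-ρ)/(1-ρ^(K+1)) = (1-1.265625)/(1-1.265625^10) = -0.2656/-9.5451 = 0.02783
P_K = P₀×ρ^K = 0.02783 × 1.265625^9 = 0.02783 × 8.3319 = 0.2319
L = ρ[1 - (K+1)ρ^K + Kρ^(K+1)] / [(1-ρ)(1-ρ^(K+1))]
L = 1.265625 × (1 - 10×8.33193 + 9×10.5451) / ((1 - 1.265625) × (1 - 10.5451)) = 6.2830 patients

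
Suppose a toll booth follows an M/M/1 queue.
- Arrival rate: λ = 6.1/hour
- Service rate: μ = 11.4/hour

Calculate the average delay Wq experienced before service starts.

First, compute utilization: ρ = λ/μ = 6.1/11.4 = 0.5351
For M/M/1: Wq = λ/(μ(μ-λ))
Wq = 6.1/(11.4 × (11.4-6.1))
Wq = 6.1/(11.4 × 5.30)
Wq = 0.1010 hours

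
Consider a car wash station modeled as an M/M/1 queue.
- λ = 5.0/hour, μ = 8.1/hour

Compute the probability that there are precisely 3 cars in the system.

ρ = λ/μ = 5.0/8.1 = 0.6173
P(n) = (1-ρ)ρⁿ
P(3) = (1-0.6173) × 0.6173^3
P(3) = 0.38270 × 0.23523
P(3) = 0.09002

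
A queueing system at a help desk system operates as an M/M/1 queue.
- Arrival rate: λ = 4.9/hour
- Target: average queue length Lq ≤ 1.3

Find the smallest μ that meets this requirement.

For M/M/1: Lq = λ²/(μ(μ-λ))
Need Lq ≤ 1.3, i.e. μ(μ-λ) ≥ λ²/1.3
μ² - 4.9μ - 24.01/1.3 ≥ 0  →  μ² - 4.9μ - 18.46923 ≥ 0
Quadratic formula (positive root): μ = [λ + √(λ² + 4×18.46923)]/2
Discriminant: 24.01 + 4×18.46923 = 97.8869, √97.8869 = 9.8938
μ ≥ (4.9 + 9.8938)/2 = 7.3969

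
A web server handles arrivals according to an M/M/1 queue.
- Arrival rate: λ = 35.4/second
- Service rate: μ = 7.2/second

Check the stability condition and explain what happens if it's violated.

Stability requires ρ = λ/(cμ) < 1
ρ = 35.4/(1 × 7.2) = 35.4/7.20 = 4.9167
Since 4.9167 ≥ 1, the system is UNSTABLE.
Queue grows without bound. Need μ > λ = 35.4.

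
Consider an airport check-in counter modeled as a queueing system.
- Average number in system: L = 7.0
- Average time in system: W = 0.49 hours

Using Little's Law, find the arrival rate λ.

Little's Law: L = λW, so λ = L/W
λ = 7.0/0.49 = 14.2857 passengers/hour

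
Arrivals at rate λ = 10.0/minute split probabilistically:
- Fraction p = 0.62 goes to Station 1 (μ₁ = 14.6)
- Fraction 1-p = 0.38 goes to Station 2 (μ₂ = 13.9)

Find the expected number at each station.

Effective rates: λ₁ = 10.0×0.62 = 6.2, λ₂ = 10.0×0.38 = 3.8
Station 1: ρ₁ = 6.2/14.6 = 0.42466, L₁ = ρ₁/(1-ρ₁) = 0.42466/(1-0.42466) = 0.7381
Station 2: ρ₂ = 3.8/13.9 = 0.27338, L₂ = ρ₂/(1-ρ₂) = 0.27338/(1-0.27338) = 0.3762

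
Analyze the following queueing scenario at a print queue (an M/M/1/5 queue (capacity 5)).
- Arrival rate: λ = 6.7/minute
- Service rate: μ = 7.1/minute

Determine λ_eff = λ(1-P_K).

ρ = λ/μ = 6.7/7.1 = 0.94366
P₀ = (1-ρ)/(1-ρ^(K+1)) = (1-0.94366)/(1-0.94366^6) = 0.05634/0.2939 = 0.1917
P_K = P₀×ρ^K = 0.19173 × 0.94366^5 = 0.19173 × 0.74830 = 0.1435
λ_eff = λ(1-P_K) = 6.7 × (1 - 0.1434704) = 6.7 × 0.8565296 = 5.7387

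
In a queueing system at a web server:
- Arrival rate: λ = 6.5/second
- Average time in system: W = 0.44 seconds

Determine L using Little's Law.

Little's Law: L = λW
L = 6.5 × 0.44 = 2.8600 requests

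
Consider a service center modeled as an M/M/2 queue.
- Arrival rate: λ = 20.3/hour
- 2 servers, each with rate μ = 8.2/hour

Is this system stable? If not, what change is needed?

Stability requires ρ = λ/(cμ) < 1
ρ = 20.3/(2 × 8.2) = 20.3/16.40 = 1.2378
Since 1.2378 ≥ 1, the system is UNSTABLE.
Need c > λ/μ = 20.3/8.2 = 2.48.
Minimum servers needed: c = 3.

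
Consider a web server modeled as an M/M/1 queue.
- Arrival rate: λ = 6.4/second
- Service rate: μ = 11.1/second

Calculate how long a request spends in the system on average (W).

First, compute utilization: ρ = λ/μ = 6.4/11.1 = 0.5766
For M/M/1: W = 1/(μ-λ)
W = 1/(11.1-6.4) = 1/4.70
W = 0.2128 seconds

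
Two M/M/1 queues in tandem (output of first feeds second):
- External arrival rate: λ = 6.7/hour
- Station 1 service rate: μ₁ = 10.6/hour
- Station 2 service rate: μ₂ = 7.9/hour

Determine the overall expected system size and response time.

By Jackson's theorem, each station behaves as independent M/M/1.
Station 1: ρ₁ = 6.7/10.6 = 0.6321, L₁ = ρ₁/(1-ρ₁) = λ/(μ₁-λ) = 6.7/3.90 = 1.71795
Station 2: ρ₂ = 6.7/7.9 = 0.8481, L₂ = ρ₂/(1-ρ₂) = λ/(μ₂-λ) = 6.7/1.20 = 5.58333
Total: L = L₁ + L₂ = 1.71795 + 5.58333 = 7.3013
W = L/λ = 7.3013/6.7 = 1.0897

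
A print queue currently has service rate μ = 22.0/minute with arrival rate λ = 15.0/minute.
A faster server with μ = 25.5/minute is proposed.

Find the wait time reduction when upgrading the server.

System 1: ρ₁ = 15.0/22.0 = 0.6818, W₁ = 1/(22.0-15.0) = 0.14286
System 2: ρ₂ = 15.0/25.5 = 0.5882, W₂ = 1/(25.5-15.0) = 0.095238
Improvement: (W₁-W₂)/W₁ = (0.14286-0.095238)/0.14286 = 33.33%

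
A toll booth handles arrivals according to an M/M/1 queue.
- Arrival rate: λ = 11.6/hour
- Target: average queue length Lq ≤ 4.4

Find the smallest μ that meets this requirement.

For M/M/1: Lq = λ²/(μ(μ-λ))
Need Lq ≤ 4.4, i.e. μ(μ-λ) ≥ λ²/4.4
μ² - 11.6μ - 134.56/4.4 ≥ 0  →  μ² - 11.6μ - 30.581818 ≥ 0
Quadratic formula (positive root): μ = [λ + √(λ² + 4×30.581818)]/2
Discriminant: 134.56 + 4×30.581818 = 256.88727, √256.88727 = 16.027703
μ ≥ (11.6 + 16.027703)/2 = 13.8139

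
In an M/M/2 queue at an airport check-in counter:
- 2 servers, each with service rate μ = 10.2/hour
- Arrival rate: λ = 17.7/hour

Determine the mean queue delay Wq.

Traffic intensity: ρ = λ/(cμ) = 17.7/(2×10.2) = 0.8676
Since ρ = 0.8676 < 1, system is stable.
Offered load a = λ/μ = cρ = 17.7/10.2 = 1.7353
P₀ = [ Σₙ₌₀^1 aⁿ/n! + a^2/(2!(1-ρ)) ]⁻¹
Σ = a^0/0! + a^1/1! = 1.0000 + 1.7353 = 2.7353
a^2/(2!(1-ρ)) = 3.01125/(2 × 0.132353) = 11.3758
P₀ = 1/(2.7353 + 11.3758) = 0.07087
Lq = P₀·a^2·ρ / (2!(1-ρ)²) = 0.070866 × 3.0112 × 0.86765 / (2 × 0.017517) = 5.2848
Wq = Lq/λ = 5.2848/17.7 = 0.2986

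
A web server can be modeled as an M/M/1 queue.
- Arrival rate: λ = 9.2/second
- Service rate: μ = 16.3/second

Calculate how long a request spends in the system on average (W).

First, compute utilization: ρ = λ/μ = 9.2/16.3 = 0.5644
For M/M/1: W = 1/(μ-λ)
W = 1/(16.3-9.2) = 1/7.10
W = 0.1408 seconds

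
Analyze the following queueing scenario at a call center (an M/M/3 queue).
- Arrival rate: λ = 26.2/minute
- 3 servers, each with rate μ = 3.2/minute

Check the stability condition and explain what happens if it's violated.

Stability requires ρ = λ/(cμ) < 1
ρ = 26.2/(3 × 3.2) = 26.2/9.60 = 2.7292
Since 2.7292 ≥ 1, the system is UNSTABLE.
Need c > λ/μ = 26.2/3.2 = 8.19.
Minimum servers needed: c = 9.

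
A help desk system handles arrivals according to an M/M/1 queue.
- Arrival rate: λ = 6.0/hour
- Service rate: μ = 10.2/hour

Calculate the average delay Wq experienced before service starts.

First, compute utilization: ρ = λ/μ = 6.0/10.2 = 0.5882
For M/M/1: Wq = λ/(μ(μ-λ))
Wq = 6.0/(10.2 × (10.2-6.0))
Wq = 6.0/(10.2 × 4.20)
Wq = 0.1401 hours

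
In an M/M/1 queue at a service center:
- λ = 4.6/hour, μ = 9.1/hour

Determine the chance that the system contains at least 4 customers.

ρ = λ/μ = 4.6/9.1 = 0.50549
P(N ≥ n) = ρⁿ
P(N ≥ 4) = 0.50549^4
P(N ≥ 4) = 0.06529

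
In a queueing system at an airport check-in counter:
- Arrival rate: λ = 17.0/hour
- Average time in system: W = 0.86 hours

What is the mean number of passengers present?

Little's Law: L = λW
L = 17.0 × 0.86 = 14.6200 passengers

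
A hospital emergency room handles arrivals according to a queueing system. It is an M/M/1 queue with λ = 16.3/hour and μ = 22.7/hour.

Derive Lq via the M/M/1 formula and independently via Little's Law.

Method 1 (direct): Lq = λ²/(μ(μ-λ)) = 265.69/(22.7 × 6.40) = 1.8288

Method 2 (Little's Law):
W = 1/(μ-λ) = 1/6.40 = 0.15625
Wq = W - 1/μ = 0.15625 - 0.044053 = 0.112197
Lq = λWq = 16.3 × 0.112197 = 1.8288 ✔ (matches Method 1)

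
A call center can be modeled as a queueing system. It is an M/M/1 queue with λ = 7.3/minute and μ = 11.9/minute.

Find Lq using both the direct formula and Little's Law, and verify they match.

Method 1 (direct): Lq = λ²/(μ(μ-λ)) = 53.29/(11.9 × 4.60) = 0.9735

Method 2 (Little's Law):
W = 1/(μ-λ) = 1/4.60 = 0.21739
Wq = W - 1/μ = 0.21739 - 0.084034 = 0.13336
Lq = λWq = 7.3 × 0.13336 = 0.9735 ✔ (matches Method 1)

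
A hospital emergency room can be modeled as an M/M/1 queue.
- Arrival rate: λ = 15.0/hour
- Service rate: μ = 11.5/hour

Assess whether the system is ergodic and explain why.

Stability requires ρ = λ/(cμ) < 1
ρ = 15.0/(1 × 11.5) = 15.0/11.50 = 1.3043
Since 1.3043 ≥ 1, the system is UNSTABLE.
Queue grows without bound. Need μ > λ = 15.0.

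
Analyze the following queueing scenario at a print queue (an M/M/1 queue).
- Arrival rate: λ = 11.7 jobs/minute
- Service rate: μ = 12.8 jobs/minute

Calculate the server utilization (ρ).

Server utilization: ρ = λ/μ
ρ = 11.7/12.8 = 0.9141
The server is busy 91.41% of the time.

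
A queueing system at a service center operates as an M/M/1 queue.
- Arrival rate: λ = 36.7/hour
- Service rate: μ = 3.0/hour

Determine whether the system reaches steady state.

Stability requires ρ = λ/(cμ) < 1
ρ = 36.7/(1 × 3.0) = 36.7/3.00 = 12.2333
Since 12.2333 ≥ 1, the system is UNSTABLE.
Queue grows without bound. Need μ > λ = 36.7.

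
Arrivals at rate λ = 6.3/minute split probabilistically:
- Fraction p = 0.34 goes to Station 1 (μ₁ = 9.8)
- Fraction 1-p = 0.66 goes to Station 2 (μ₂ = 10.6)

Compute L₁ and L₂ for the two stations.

Effective rates: λ₁ = 6.3×0.34 = 2.142, λ₂ = 6.3×0.66 = 4.158
Station 1: ρ₁ = 2.142/9.8 = 0.21857, L₁ = ρ₁/(1-ρ₁) = 0.21857/(1-0.21857) = 0.2797
Station 2: ρ₂ = 4.158/10.6 = 0.3923, L₂ = ρ₂/(1-ρ₂) = 0.3923/(1-0.3923) = 0.6455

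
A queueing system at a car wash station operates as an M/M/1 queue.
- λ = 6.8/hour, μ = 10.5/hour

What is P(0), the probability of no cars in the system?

ρ = λ/μ = 6.8/10.5 = 0.6476
P(0) = 1 - ρ = 1 - 0.6476 = 0.3524
The server is idle 35.24% of the time.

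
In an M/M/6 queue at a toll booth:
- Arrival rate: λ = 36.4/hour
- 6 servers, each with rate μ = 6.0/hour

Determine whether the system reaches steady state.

Stability requires ρ = λ/(cμ) < 1
ρ = 36.4/(6 × 6.0) = 36.4/36.00 = 1.0111
Since 1.0111 ≥ 1, the system is UNSTABLE.
Need c > λ/μ = 36.4/6.0 = 6.07.
Minimum servers needed: c = 7.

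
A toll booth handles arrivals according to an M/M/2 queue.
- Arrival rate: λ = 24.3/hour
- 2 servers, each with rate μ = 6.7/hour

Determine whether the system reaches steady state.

Stability requires ρ = λ/(cμ) < 1
ρ = 24.3/(2 × 6.7) = 24.3/13.40 = 1.8134
Since 1.8134 ≥ 1, the system is UNSTABLE.
Need c > λ/μ = 24.3/6.7 = 3.63.
Minimum servers needed: c = 4.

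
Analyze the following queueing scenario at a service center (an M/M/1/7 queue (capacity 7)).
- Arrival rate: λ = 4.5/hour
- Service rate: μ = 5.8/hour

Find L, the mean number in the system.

ρ = λ/μ = 4.5/5.8 = 0.775862
P₀ = (1-ρ)/(1-ρ^(K+1)) = (1-0.775862)/(1-0.775862^8) = 0.2241/0.8687 = 0.2580
P_K = P₀×ρ^K = 0.25802 × 0.775862^7 = 0.25802 × 0.16924 = 0.04367
L = ρ[1 - (K+1)ρ^K + Kρ^(K+1)] / [(1-ρ)(1-ρ^(K+1))]
L = 0.775862 × (1 - 8×0.169235 + 7×0.131303) / ((1 - 0.775862) × (1 - 0.131303)) = 2.2523 customers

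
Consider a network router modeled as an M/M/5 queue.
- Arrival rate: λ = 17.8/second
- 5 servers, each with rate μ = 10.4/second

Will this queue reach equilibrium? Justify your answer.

Stability requires ρ = λ/(cμ) < 1
ρ = 17.8/(5 × 10.4) = 17.8/52.00 = 0.3423
Since 0.3423 < 1, the system is STABLE.
The servers are busy 34.23% of the time.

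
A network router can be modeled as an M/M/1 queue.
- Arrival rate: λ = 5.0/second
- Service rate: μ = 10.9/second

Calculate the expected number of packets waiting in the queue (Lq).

ρ = λ/μ = 5.0/10.9 = 0.4587
For M/M/1: Lq = λ²/(μ(μ-λ))
Lq = 25.00/(10.9 × 5.90)
Lq = 0.3887 packets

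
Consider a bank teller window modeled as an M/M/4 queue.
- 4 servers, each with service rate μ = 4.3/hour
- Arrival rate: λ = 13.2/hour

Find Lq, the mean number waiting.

Traffic intensity: ρ = λ/(cμ) = 13.2/(4×4.3) = 0.7674
Since ρ = 0.7674 < 1, system is stable.
Offered load a = λ/μ = cρ = 13.2/4.3 = 3.0698
P₀ = [ Σₙ₌₀^3 aⁿ/n! + a^4/(4!(1-ρ)) ]⁻¹
Σ = a^0/0! + a^1/1! + a^2/2! + a^3/3! = 1.0000 + 3.0698 + 4.7117 + 4.8213 = 13.6028
a^4/(4!(1-ρ)) = 88.8018/(24 × 0.232558) = 15.9103
P₀ = 1/(13.6028 + 15.9103) = 0.03388
Lq = P₀·a^4·ρ / (4!(1-ρ)²) = 0.033883 × 88.8018 × 0.76744 / (24 × 0.054083) = 1.7790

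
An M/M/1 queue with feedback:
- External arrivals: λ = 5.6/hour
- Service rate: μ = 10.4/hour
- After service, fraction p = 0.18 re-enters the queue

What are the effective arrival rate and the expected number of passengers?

Effective arrival rate: λ_eff = λ/(1-p) = 5.6/(1-0.18) = 5.6/0.82 = 6.8293
ρ = λ_eff/μ = 6.8293/10.4 = 0.65666
L = ρ/(1-ρ) = 0.65666/(1-0.65666) = 1.9126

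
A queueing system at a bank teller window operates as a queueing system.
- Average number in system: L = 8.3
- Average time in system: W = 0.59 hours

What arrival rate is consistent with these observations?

Little's Law: L = λW, so λ = L/W
λ = 8.3/0.59 = 14.0678 transactions/hour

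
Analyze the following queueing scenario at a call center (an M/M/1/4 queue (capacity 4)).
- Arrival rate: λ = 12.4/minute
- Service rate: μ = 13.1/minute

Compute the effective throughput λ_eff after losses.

ρ = λ/μ = 12.4/13.1 = 0.94656
P₀ = (1-ρ)/(1-ρ^(K+1)) = (1-0.94656)/(1-0.94656^5) = 0.053440/0.24013 = 0.2225
P_K = P₀×ρ^K = 0.22255 × 0.94656^4 = 0.22255 × 0.80277 = 0.1787
λ_eff = λ(1-P_K) = 12.4 × (1 - 0.17866) = 12.4 × 0.82134 = 10.1846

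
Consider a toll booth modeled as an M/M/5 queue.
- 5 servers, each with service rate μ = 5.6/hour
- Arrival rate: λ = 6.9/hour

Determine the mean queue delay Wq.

Traffic intensity: ρ = λ/(cμ) = 6.9/(5×5.6) = 0.2464
Since ρ = 0.2464 < 1, system is stable.
Offered load a = λ/μ = cρ = 6.9/5.6 = 1.2321
P₀ = [ Σₙ₌₀^4 aⁿ/n! + a^5/(5!(1-ρ)) ]⁻¹
Σ = a^0/0! + a^1/1! + a^2/2! + a^3/3! + a^4/4! = 1.0000 + 1.2321 + 0.7591 + 0.3118 + 0.09604 = 3.3990
a^5/(5!(1-ρ)) = 2.83991/(120 × 0.753571) = 0.03141
P₀ = 1/(3.3990 + 0.03141) = 0.2915
Lq = P₀·a^5·ρ / (5!(1-ρ)²) = 0.29151 × 2.8399 × 0.24643 / (120 × 0.56787) = 0.002994
Wq = Lq/λ = 0.002994/6.9 = 0.0004339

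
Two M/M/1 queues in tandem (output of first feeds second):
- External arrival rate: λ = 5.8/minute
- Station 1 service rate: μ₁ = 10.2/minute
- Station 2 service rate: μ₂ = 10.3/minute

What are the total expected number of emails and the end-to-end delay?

By Jackson's theorem, each station behaves as independent M/M/1.
Station 1: ρ₁ = 5.8/10.2 = 0.5686, L₁ = ρ₁/(1-ρ₁) = λ/(μ₁-λ) = 5.8/4.40 = 1.3182
Station 2: ρ₂ = 5.8/10.3 = 0.5631, L₂ = ρ₂/(1-ρ₂) = λ/(μ₂-λ) = 5.8/4.50 = 1.2889
Total: L = L₁ + L₂ = 1.3182 + 1.2889 = 2.6071
W = L/λ = 2.6071/5.8 = 0.4495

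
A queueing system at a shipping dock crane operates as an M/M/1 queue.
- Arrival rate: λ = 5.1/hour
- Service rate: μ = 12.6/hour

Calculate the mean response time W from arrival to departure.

First, compute utilization: ρ = λ/μ = 5.1/12.6 = 0.4048
For M/M/1: W = 1/(μ-λ)
W = 1/(12.6-5.1) = 1/7.50
W = 0.1333 hours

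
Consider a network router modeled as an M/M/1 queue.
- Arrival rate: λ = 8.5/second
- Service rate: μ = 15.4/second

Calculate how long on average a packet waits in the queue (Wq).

First, compute utilization: ρ = λ/μ = 8.5/15.4 = 0.5519
For M/M/1: Wq = λ/(μ(μ-λ))
Wq = 8.5/(15.4 × (15.4-8.5))
Wq = 8.5/(15.4 × 6.90)
Wq = 0.07999 seconds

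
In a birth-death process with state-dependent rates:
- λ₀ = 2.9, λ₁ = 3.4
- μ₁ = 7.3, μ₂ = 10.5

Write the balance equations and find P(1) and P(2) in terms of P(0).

Balance equations:
State 0: λ₀P₀ = μ₁P₁ → P₁ = (λ₀/μ₁)P₀ = (2.9/7.3)P₀ = 0.3973P₀
State 1: P₂ = (λ₀λ₁)/(μ₁μ₂)P₀ = (2.9×3.4)/(7.3×10.5)P₀ = 0.1286P₀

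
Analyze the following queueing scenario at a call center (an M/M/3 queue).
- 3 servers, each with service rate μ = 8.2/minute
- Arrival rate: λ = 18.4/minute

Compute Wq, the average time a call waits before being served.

Traffic intensity: ρ = λ/(cμ) = 18.4/(3×8.2) = 0.7480
Since ρ = 0.7480 < 1, system is stable.
Offered load a = λ/μ = cρ = 18.4/8.2 = 2.2439
P₀ = [ Σₙ₌₀^2 aⁿ/n! + a^3/(3!(1-ρ)) ]⁻¹
Σ = a^0/0! + a^1/1! + a^2/2! = 1.000000 + 2.243902 + 2.517549 = 5.7615
a^3/(3!(1-ρ)) = 11.2983/(6 × 0.252033) = 7.4714
P₀ = 1/(5.7615 + 7.4714) = 0.07557
Lq = P₀·a^3·ρ / (3!(1-ρ)²) = 0.075569 × 11.2983 × 0.74797 / (6 × 0.063520) = 1.6756
Wq = Lq/λ = 1.6756/18.4 = 0.09107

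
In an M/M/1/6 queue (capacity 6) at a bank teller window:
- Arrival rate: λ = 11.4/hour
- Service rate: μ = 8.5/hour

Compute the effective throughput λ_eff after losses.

ρ = λ/μ = 11.4/8.5 = 1.341176
P₀ = (1-ρ)/(1-ρ^(K+1)) = (1-1.341176)/(1-1.341176^7) = -0.34118/-6.8055 = 0.05013
P_K = P₀×ρ^K = 0.05013 × 1.341176^6 = 0.05013 × 5.8199 = 0.2918
λ_eff = λ(1-P_K) = 11.4 × (1 - 0.291765) = 11.4 × 0.708235 = 8.0739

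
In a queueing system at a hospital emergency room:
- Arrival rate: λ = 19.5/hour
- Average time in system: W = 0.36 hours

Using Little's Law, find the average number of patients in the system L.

Little's Law: L = λW
L = 19.5 × 0.36 = 7.0200 patients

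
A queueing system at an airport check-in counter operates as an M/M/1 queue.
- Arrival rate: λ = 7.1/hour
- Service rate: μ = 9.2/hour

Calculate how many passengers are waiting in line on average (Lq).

ρ = λ/μ = 7.1/9.2 = 0.7717
For M/M/1: Lq = λ²/(μ(μ-λ))
Lq = 50.41/(9.2 × 2.10)
Lq = 2.6092 passengers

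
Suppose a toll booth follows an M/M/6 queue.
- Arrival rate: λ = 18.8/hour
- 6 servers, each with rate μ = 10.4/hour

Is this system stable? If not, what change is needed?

Stability requires ρ = λ/(cμ) < 1
ρ = 18.8/(6 × 10.4) = 18.8/62.40 = 0.3013
Since 0.3013 < 1, the system is STABLE.
The servers are busy 30.13% of the time.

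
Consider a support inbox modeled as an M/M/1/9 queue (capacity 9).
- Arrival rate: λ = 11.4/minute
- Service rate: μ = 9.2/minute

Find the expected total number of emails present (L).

ρ = λ/μ = 11.4/9.2 = 1.23913
P₀ = (1-ρ)/(1-ρ^(K+1)) = (1-1.23913)/(1-1.23913^10) = -0.23913/-7.5343 = 0.03174
P_K = P₀×ρ^K = 0.03174 × 1.23913^9 = 0.03174 × 6.8873 = 0.2186
L = ρ[1 - (K+1)ρ^K + Kρ^(K+1)] / [(1-ρ)(1-ρ^(K+1))]
L = 1.23913 × (1 - 10×6.88735 + 9×8.53432) / ((1 - 1.23913) × (1 - 8.53432)) = 6.1454 emails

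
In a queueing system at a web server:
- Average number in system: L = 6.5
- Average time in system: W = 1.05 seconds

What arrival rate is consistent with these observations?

Little's Law: L = λW, so λ = L/W
λ = 6.5/1.05 = 6.1905 requests/second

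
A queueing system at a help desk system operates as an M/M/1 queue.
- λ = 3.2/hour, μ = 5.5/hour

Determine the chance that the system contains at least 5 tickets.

ρ = λ/μ = 3.2/5.5 = 0.58182
P(N ≥ n) = ρⁿ
P(N ≥ 5) = 0.58182^5
P(N ≥ 5) = 0.06667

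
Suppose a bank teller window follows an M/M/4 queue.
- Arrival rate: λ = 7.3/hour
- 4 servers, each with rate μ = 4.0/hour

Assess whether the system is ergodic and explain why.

Stability requires ρ = λ/(cμ) < 1
ρ = 7.3/(4 × 4.0) = 7.3/16.00 = 0.4562
Since 0.4562 < 1, the system is STABLE.
The servers are busy 45.62% of the time.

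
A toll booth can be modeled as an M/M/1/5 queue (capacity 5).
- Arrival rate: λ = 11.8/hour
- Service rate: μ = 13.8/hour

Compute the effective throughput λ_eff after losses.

ρ = λ/μ = 11.8/13.8 = 0.85507
P₀ = (1-ρ)/(1-ρ^(K+1)) = (1-0.85507)/(1-0.85507^6) = 0.1449/0.6092 = 0.2379
P_K = P₀×ρ^K = 0.23792 × 0.85507^5 = 0.23792 × 0.45710 = 0.1088
λ_eff = λ(1-P_K) = 11.8 × (1 - 0.108754) = 11.8 × 0.891246 = 10.5167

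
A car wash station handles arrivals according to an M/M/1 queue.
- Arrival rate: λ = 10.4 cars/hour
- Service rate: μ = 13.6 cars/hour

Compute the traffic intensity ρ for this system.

Server utilization: ρ = λ/μ
ρ = 10.4/13.6 = 0.7647
The server is busy 76.47% of the time.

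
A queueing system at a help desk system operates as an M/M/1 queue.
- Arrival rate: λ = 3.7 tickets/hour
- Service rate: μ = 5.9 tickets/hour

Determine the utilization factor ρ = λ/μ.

Server utilization: ρ = λ/μ
ρ = 3.7/5.9 = 0.6271
The server is busy 62.71% of the time.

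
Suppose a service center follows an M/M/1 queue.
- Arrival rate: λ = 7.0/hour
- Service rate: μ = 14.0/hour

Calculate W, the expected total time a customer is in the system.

First, compute utilization: ρ = λ/μ = 7.0/14.0 = 0.5000
For M/M/1: W = 1/(μ-λ)
W = 1/(14.0-7.0) = 1/7.00
W = 0.1429 hours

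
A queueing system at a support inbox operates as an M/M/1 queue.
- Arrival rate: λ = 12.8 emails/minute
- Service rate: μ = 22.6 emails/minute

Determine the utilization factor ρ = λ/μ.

Server utilization: ρ = λ/μ
ρ = 12.8/22.6 = 0.5664
The server is busy 56.64% of the time.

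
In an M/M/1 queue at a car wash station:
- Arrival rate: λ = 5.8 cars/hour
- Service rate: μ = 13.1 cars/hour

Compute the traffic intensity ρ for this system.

Server utilization: ρ = λ/μ
ρ = 5.8/13.1 = 0.4427
The server is busy 44.27% of the time.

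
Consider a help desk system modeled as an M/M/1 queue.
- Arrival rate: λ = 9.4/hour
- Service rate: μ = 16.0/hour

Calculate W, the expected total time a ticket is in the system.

First, compute utilization: ρ = λ/μ = 9.4/16.0 = 0.5875
For M/M/1: W = 1/(μ-λ)
W = 1/(16.0-9.4) = 1/6.60
W = 0.1515 hours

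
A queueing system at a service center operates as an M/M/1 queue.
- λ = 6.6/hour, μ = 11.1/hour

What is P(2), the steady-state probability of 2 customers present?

ρ = λ/μ = 6.6/11.1 = 0.5946
P(n) = (1-ρ)ρⁿ
P(2) = (1-0.5946) × 0.5946^2
P(2) = 0.4054 × 0.3535
P(2) = 0.1433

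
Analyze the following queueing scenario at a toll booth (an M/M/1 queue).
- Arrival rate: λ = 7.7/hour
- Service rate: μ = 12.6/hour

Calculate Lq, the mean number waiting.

ρ = λ/μ = 7.7/12.6 = 0.6111
For M/M/1: Lq = λ²/(μ(μ-λ))
Lq = 59.29/(12.6 × 4.90)
Lq = 0.9603 vehicles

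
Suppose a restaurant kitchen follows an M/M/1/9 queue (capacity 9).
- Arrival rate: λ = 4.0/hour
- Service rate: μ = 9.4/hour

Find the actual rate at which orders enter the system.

ρ = λ/μ = 4.0/9.4 = 0.42553
P₀ = (1-ρ)/(1-ρ^(K+1)) = (1-0.42553)/(1-0.42553^10) = 0.5745/0.9998 = 0.5746
P_K = P₀×ρ^K = 0.5746 × 0.42553^9 = 0.5746 × 0.0004575 = 0.0002629
λ_eff = λ(1-P_K) = 4.0 × (1 - 0.0002629) = 4.0 × 0.999737 = 3.9989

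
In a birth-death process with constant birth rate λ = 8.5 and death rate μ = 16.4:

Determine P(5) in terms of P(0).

For constant rates: P(n)/P(0) = (λ/μ)^n
P(5)/P(0) = (8.5/16.4)^5 = 0.5183^5 = 0.03740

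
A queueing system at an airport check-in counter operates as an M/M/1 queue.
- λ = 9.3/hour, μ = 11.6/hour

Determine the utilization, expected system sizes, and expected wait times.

Step 1: ρ = λ/μ = 9.3/11.6 = 0.8017
Step 2: L = λ/(μ-λ) = 9.3/2.30 = 4.0435
Step 3: Lq = λ²/(μ(μ-λ)) = 86.49/(11.6×2.30) = 3.2418
Step 4: W = 1/(μ-λ) = 1/2.30 = 0.43478
Step 5: Wq = λ/(μ(μ-λ)) = 9.3/(11.6×2.30) = 0.3486
Step 6: P(0) = 1-ρ = 0.1983
Verify: L = λW = 9.3×0.43478 = 4.0435 ✔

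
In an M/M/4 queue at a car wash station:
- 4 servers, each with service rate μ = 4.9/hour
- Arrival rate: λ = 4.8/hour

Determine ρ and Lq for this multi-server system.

Traffic intensity: ρ = λ/(cμ) = 4.8/(4×4.9) = 0.2449
Since ρ = 0.2449 < 1, system is stable.
Offered load a = λ/μ = cρ = 4.8/4.9 = 0.9796
P₀ = [ Σₙ₌₀^3 aⁿ/n! + a^4/(4!(1-ρ)) ]⁻¹
Σ = a^0/0! + a^1/1! + a^2/2! + a^3/3! = 1.0000 + 0.9796 + 0.4798 + 0.1567 = 2.6161
a^4/(4!(1-ρ)) = 0.9208/(24 × 0.7551) = 0.05081
P₀ = 1/(2.6161 + 0.05081) = 0.3750
Lq = P₀·a^4·ρ / (4!(1-ρ)²) = 0.3750 × 0.9208 × 0.2449 / (24 × 0.5702) = 0.006179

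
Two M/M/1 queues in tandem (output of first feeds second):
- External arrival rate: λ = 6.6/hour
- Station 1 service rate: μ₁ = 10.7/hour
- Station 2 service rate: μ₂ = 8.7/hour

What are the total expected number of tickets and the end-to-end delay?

By Jackson's theorem, each station behaves as independent M/M/1.
Station 1: ρ₁ = 6.6/10.7 = 0.6168, L₁ = ρ₁/(1-ρ₁) = λ/(μ₁-λ) = 6.6/4.10 = 1.60976
Station 2: ρ₂ = 6.6/8.7 = 0.7586, L₂ = ρ₂/(1-ρ₂) = λ/(μ₂-λ) = 6.6/2.10 = 3.14286
Total: L = L₁ + L₂ = 1.60976 + 3.14286 = 4.7526
W = L/λ = 4.7526/6.6 = 0.7201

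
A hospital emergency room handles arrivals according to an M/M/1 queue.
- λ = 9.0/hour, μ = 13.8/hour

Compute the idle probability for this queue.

ρ = λ/μ = 9.0/13.8 = 0.6522
P(0) = 1 - ρ = 1 - 0.6522 = 0.3478
The server is idle 34.78% of the time.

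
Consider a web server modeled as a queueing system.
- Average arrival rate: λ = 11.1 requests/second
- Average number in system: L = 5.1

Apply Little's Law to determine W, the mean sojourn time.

Little's Law: L = λW, so W = L/λ
W = 5.1/11.1 = 0.4595 seconds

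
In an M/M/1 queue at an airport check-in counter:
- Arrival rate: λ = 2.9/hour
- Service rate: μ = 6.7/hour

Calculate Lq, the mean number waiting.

ρ = λ/μ = 2.9/6.7 = 0.4328
For M/M/1: Lq = λ²/(μ(μ-λ))
Lq = 8.41/(6.7 × 3.80)
Lq = 0.3303 passengers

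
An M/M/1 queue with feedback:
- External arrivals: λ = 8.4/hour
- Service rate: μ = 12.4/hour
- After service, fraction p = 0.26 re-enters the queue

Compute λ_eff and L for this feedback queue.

Effective arrival rate: λ_eff = λ/(1-p) = 8.4/(1-0.26) = 8.4/0.74 = 11.3513514
ρ = λ_eff/μ = 11.3513514/12.4 = 0.9154316
L = ρ/(1-ρ) = 0.9154316/(1-0.9154316) = 10.8247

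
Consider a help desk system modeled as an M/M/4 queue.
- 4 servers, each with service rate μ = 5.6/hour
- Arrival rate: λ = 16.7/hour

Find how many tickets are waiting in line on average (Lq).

Traffic intensity: ρ = λ/(cμ) = 16.7/(4×5.6) = 0.7455
Since ρ = 0.7455 < 1, system is stable.
Offered load a = λ/μ = cρ = 16.7/5.6 = 2.9821
P₀ = [ Σₙ₌₀^3 aⁿ/n! + a^4/(4!(1-ρ)) ]⁻¹
Σ = a^0/0! + a^1/1! + a^2/2! + a^3/3! = 1.000000 + 2.982143 + 4.446588 + 4.420120 = 12.8489
a^4/(4!(1-ρ)) = 79.0886/(24 × 0.254464) = 12.9502
P₀ = 1/(12.8489 + 12.9502) = 0.03876
Lq = P₀·a^4·ρ / (4!(1-ρ)²) = 0.038761 × 79.0886 × 0.74554 / (24 × 0.064752) = 1.4707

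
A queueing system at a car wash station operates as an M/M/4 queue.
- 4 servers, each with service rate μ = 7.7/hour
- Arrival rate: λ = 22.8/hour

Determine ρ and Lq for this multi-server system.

Traffic intensity: ρ = λ/(cμ) = 22.8/(4×7.7) = 0.7403
Since ρ = 0.7403 < 1, system is stable.
Offered load a = λ/μ = cρ = 22.8/7.7 = 2.9610
P₀ = [ Σₙ₌₀^3 aⁿ/n! + a^4/(4!(1-ρ)) ]⁻¹
Σ = a^0/0! + a^1/1! + a^2/2! + a^3/3! = 1.00000 + 2.96104 + 4.38388 + 4.32694 = 12.6719
a^4/(4!(1-ρ)) = 76.8735/(24 × 0.25974) = 12.3318
P₀ = 1/(12.6719 + 12.3318) = 0.03999
Lq = P₀·a^4·ρ / (4!(1-ρ)²) = 0.039994 × 76.8735 × 0.74026 / (24 × 0.067465) = 1.4056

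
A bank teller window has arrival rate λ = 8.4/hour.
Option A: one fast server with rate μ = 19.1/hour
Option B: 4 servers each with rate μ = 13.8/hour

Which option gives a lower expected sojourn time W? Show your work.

Option A: single server μ = 19.1 (M/M/1)
  ρ_A = 8.4/19.1 = 0.4398
  W_A = 1/(μ-λ) = 1/(19.1-8.4) = 1/10.70 = 0.09346

Option B: 4 servers μ = 13.8 (M/M/4)
  ρ_B = λ/(cμ) = 8.4/(4×13.8) = 0.1522
  Offered load a = λ/μ = cρ = 8.4/13.8 = 0.6087
  P₀ = [ Σₙ₌₀^3 aⁿ/n! + a^4/(4!(1-ρ)) ]⁻¹
  Σ = a^0/0! + a^1/1! + a^2/2! + a^3/3! = 1.0000 + 0.60870 + 0.18526 + 0.037588 = 1.8315
  a^4/(4!(1-ρ)) = 0.13728/(24 × 0.84783) = 0.006747
  P₀ = 1/(1.8315 + 0.006747) = 0.5440
  Lq = P₀·a^4·ρ / (4!(1-ρ)²) = 0.54399 × 0.13728 × 0.15217 / (24 × 0.71881) = 0.0006587
  Wq_B = Lq/λ = 0.0006587/8.4 = 0.00007842
  W_B = Wq_B + 1/μ = 0.00007842 + 0.07246 = 0.07254

Since W_B = 0.07254 < W_A = 0.09346, Option B (multiple servers) has the shorter time in system.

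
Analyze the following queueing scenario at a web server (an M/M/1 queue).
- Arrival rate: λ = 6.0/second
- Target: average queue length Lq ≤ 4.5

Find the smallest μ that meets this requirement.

For M/M/1: Lq = λ²/(μ(μ-λ))
Need Lq ≤ 4.5, i.e. μ(μ-λ) ≥ λ²/4.5
μ² - 6.0μ - 36.00/4.5 ≥ 0  →  μ² - 6.0μ - 8.0000 ≥ 0
Quadratic formula (positive root): μ = [λ + √(λ² + 4×8.0000)]/2
Discriminant: 36.00 + 4×8.0000 = 68.0000, √68.0000 = 8.2462
μ ≥ (6.0 + 8.2462)/2 = 7.1231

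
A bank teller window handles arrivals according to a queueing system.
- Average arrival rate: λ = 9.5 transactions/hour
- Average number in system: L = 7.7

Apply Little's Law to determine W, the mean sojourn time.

Little's Law: L = λW, so W = L/λ
W = 7.7/9.5 = 0.8105 hours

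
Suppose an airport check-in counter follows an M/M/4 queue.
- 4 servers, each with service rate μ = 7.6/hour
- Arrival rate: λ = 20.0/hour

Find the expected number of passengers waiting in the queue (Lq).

Traffic intensity: ρ = λ/(cμ) = 20.0/(4×7.6) = 0.6579
Since ρ = 0.6579 < 1, system is stable.
Offered load a = λ/μ = cρ = 20.0/7.6 = 2.6316
P₀ = [ Σₙ₌₀^3 aⁿ/n! + a^4/(4!(1-ρ)) ]⁻¹
Σ = a^0/0! + a^1/1! + a^2/2! + a^3/3! = 1.0000 + 2.6316 + 3.4626 + 3.0374 = 10.1316
a^4/(4!(1-ρ)) = 47.9585/(24 × 0.342105) = 5.8411
P₀ = 1/(10.1316 + 5.8411) = 0.06261
Lq = P₀·a^4·ρ / (4!(1-ρ)²) = 0.0626070 × 47.9585 × 0.657895 / (24 × 0.117036) = 0.7033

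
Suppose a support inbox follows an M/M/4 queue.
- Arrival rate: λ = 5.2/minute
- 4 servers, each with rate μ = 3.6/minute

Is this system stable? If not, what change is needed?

Stability requires ρ = λ/(cμ) < 1
ρ = 5.2/(4 × 3.6) = 5.2/14.40 = 0.3611
Since 0.3611 < 1, the system is STABLE.
The servers are busy 36.11% of the time.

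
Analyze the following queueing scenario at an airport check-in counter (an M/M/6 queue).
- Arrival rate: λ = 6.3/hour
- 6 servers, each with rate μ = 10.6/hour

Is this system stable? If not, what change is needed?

Stability requires ρ = λ/(cμ) < 1
ρ = 6.3/(6 × 10.6) = 6.3/63.60 = 0.09906
Since 0.09906 < 1, the system is STABLE.
The servers are busy 9.91% of the time.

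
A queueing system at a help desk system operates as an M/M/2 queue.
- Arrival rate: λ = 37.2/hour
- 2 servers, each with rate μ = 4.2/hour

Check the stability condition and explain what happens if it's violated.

Stability requires ρ = λ/(cμ) < 1
ρ = 37.2/(2 × 4.2) = 37.2/8.40 = 4.4286
Since 4.4286 ≥ 1, the system is UNSTABLE.
Need c > λ/μ = 37.2/4.2 = 8.86.
Minimum servers needed: c = 9.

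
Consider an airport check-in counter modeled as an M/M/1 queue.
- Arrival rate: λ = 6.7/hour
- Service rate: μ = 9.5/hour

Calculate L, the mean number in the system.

ρ = λ/μ = 6.7/9.5 = 0.7053
For M/M/1: L = λ/(μ-λ)
L = 6.7/(9.5-6.7) = 6.7/2.80
L = 2.3929 passengers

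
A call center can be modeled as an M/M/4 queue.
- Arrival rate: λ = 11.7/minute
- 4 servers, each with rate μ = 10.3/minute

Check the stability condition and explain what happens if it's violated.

Stability requires ρ = λ/(cμ) < 1
ρ = 11.7/(4 × 10.3) = 11.7/41.20 = 0.2840
Since 0.2840 < 1, the system is STABLE.
The servers are busy 28.40% of the time.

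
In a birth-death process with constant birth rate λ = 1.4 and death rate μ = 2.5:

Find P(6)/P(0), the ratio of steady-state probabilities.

For constant rates: P(n)/P(0) = (λ/μ)^n
P(6)/P(0) = (1.4/2.5)^6 = 0.5600^6 = 0.03084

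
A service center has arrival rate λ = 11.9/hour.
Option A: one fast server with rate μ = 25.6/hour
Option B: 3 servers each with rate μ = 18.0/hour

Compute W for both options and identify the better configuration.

Option A: single server μ = 25.6 (M/M/1)
  ρ_A = 11.9/25.6 = 0.4648
  W_A = 1/(μ-λ) = 1/(25.6-11.9) = 1/13.70 = 0.07299

Option B: 3 servers μ = 18.0 (M/M/3)
  ρ_B = λ/(cμ) = 11.9/(3×18.0) = 0.2204
  Offered load a = λ/μ = cρ = 11.9/18.0 = 0.6611
  P₀ = [ Σₙ₌₀^2 aⁿ/n! + a^3/(3!(1-ρ)) ]⁻¹
  Σ = a^0/0! + a^1/1! + a^2/2! = 1.0000 + 0.6611 + 0.2185 = 1.8796
  a^3/(3!(1-ρ)) = 0.28895/(6 × 0.77963) = 0.06177
  P₀ = 1/(1.8796 + 0.06177) = 0.5151
  Lq = P₀·a^3·ρ / (3!(1-ρ)²) = 0.51509 × 0.28895 × 0.22037 / (6 × 0.60782) = 0.008994
  Wq_B = Lq/λ = 0.0089935/11.9 = 0.00075576
  W_B = Wq_B + 1/μ = 0.00075576 + 0.055556 = 0.05631

Since W_B = 0.05631 < W_A = 0.07299, Option B (multiple servers) has the shorter time in system.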